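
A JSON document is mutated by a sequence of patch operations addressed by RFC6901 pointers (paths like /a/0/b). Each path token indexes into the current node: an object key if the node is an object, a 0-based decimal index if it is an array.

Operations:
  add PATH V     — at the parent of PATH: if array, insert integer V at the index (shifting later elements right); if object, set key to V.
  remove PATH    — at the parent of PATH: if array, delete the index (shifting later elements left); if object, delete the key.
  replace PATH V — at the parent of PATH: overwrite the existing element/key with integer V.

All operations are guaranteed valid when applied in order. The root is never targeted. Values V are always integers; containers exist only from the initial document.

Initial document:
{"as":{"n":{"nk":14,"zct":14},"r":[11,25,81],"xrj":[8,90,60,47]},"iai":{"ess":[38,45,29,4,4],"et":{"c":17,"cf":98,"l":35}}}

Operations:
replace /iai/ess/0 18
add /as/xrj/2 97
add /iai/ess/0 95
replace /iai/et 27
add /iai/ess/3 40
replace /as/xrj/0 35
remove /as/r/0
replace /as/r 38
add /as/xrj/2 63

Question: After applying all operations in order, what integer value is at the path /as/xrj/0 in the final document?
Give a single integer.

After op 1 (replace /iai/ess/0 18): {"as":{"n":{"nk":14,"zct":14},"r":[11,25,81],"xrj":[8,90,60,47]},"iai":{"ess":[18,45,29,4,4],"et":{"c":17,"cf":98,"l":35}}}
After op 2 (add /as/xrj/2 97): {"as":{"n":{"nk":14,"zct":14},"r":[11,25,81],"xrj":[8,90,97,60,47]},"iai":{"ess":[18,45,29,4,4],"et":{"c":17,"cf":98,"l":35}}}
After op 3 (add /iai/ess/0 95): {"as":{"n":{"nk":14,"zct":14},"r":[11,25,81],"xrj":[8,90,97,60,47]},"iai":{"ess":[95,18,45,29,4,4],"et":{"c":17,"cf":98,"l":35}}}
After op 4 (replace /iai/et 27): {"as":{"n":{"nk":14,"zct":14},"r":[11,25,81],"xrj":[8,90,97,60,47]},"iai":{"ess":[95,18,45,29,4,4],"et":27}}
After op 5 (add /iai/ess/3 40): {"as":{"n":{"nk":14,"zct":14},"r":[11,25,81],"xrj":[8,90,97,60,47]},"iai":{"ess":[95,18,45,40,29,4,4],"et":27}}
After op 6 (replace /as/xrj/0 35): {"as":{"n":{"nk":14,"zct":14},"r":[11,25,81],"xrj":[35,90,97,60,47]},"iai":{"ess":[95,18,45,40,29,4,4],"et":27}}
After op 7 (remove /as/r/0): {"as":{"n":{"nk":14,"zct":14},"r":[25,81],"xrj":[35,90,97,60,47]},"iai":{"ess":[95,18,45,40,29,4,4],"et":27}}
After op 8 (replace /as/r 38): {"as":{"n":{"nk":14,"zct":14},"r":38,"xrj":[35,90,97,60,47]},"iai":{"ess":[95,18,45,40,29,4,4],"et":27}}
After op 9 (add /as/xrj/2 63): {"as":{"n":{"nk":14,"zct":14},"r":38,"xrj":[35,90,63,97,60,47]},"iai":{"ess":[95,18,45,40,29,4,4],"et":27}}
Value at /as/xrj/0: 35

Answer: 35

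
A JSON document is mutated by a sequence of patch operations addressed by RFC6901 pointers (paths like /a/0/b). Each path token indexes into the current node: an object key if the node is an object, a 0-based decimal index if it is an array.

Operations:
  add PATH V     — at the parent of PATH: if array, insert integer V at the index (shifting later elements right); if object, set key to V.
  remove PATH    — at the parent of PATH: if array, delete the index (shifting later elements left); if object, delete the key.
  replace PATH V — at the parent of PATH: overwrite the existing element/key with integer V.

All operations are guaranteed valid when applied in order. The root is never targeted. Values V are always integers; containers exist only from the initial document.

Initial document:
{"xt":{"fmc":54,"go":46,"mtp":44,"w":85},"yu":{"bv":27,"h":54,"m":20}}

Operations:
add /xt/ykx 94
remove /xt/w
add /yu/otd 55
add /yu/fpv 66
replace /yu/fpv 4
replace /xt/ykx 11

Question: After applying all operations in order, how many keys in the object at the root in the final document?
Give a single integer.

After op 1 (add /xt/ykx 94): {"xt":{"fmc":54,"go":46,"mtp":44,"w":85,"ykx":94},"yu":{"bv":27,"h":54,"m":20}}
After op 2 (remove /xt/w): {"xt":{"fmc":54,"go":46,"mtp":44,"ykx":94},"yu":{"bv":27,"h":54,"m":20}}
After op 3 (add /yu/otd 55): {"xt":{"fmc":54,"go":46,"mtp":44,"ykx":94},"yu":{"bv":27,"h":54,"m":20,"otd":55}}
After op 4 (add /yu/fpv 66): {"xt":{"fmc":54,"go":46,"mtp":44,"ykx":94},"yu":{"bv":27,"fpv":66,"h":54,"m":20,"otd":55}}
After op 5 (replace /yu/fpv 4): {"xt":{"fmc":54,"go":46,"mtp":44,"ykx":94},"yu":{"bv":27,"fpv":4,"h":54,"m":20,"otd":55}}
After op 6 (replace /xt/ykx 11): {"xt":{"fmc":54,"go":46,"mtp":44,"ykx":11},"yu":{"bv":27,"fpv":4,"h":54,"m":20,"otd":55}}
Size at the root: 2

Answer: 2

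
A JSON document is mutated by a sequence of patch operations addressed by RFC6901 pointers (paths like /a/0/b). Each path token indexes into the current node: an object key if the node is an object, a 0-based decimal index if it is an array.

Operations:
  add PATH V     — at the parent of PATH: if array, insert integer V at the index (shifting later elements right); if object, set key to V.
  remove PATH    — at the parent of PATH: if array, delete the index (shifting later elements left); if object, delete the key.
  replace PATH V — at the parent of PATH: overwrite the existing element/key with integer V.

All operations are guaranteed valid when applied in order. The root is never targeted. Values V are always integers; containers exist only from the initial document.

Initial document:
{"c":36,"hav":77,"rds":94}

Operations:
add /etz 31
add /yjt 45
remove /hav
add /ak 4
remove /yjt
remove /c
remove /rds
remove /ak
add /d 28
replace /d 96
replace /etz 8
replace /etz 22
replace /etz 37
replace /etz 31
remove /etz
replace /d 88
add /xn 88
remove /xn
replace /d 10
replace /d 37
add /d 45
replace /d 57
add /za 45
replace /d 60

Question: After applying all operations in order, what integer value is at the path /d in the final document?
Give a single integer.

Answer: 60

Derivation:
After op 1 (add /etz 31): {"c":36,"etz":31,"hav":77,"rds":94}
After op 2 (add /yjt 45): {"c":36,"etz":31,"hav":77,"rds":94,"yjt":45}
After op 3 (remove /hav): {"c":36,"etz":31,"rds":94,"yjt":45}
After op 4 (add /ak 4): {"ak":4,"c":36,"etz":31,"rds":94,"yjt":45}
After op 5 (remove /yjt): {"ak":4,"c":36,"etz":31,"rds":94}
After op 6 (remove /c): {"ak":4,"etz":31,"rds":94}
After op 7 (remove /rds): {"ak":4,"etz":31}
After op 8 (remove /ak): {"etz":31}
After op 9 (add /d 28): {"d":28,"etz":31}
After op 10 (replace /d 96): {"d":96,"etz":31}
After op 11 (replace /etz 8): {"d":96,"etz":8}
After op 12 (replace /etz 22): {"d":96,"etz":22}
After op 13 (replace /etz 37): {"d":96,"etz":37}
After op 14 (replace /etz 31): {"d":96,"etz":31}
After op 15 (remove /etz): {"d":96}
After op 16 (replace /d 88): {"d":88}
After op 17 (add /xn 88): {"d":88,"xn":88}
After op 18 (remove /xn): {"d":88}
After op 19 (replace /d 10): {"d":10}
After op 20 (replace /d 37): {"d":37}
After op 21 (add /d 45): {"d":45}
After op 22 (replace /d 57): {"d":57}
After op 23 (add /za 45): {"d":57,"za":45}
After op 24 (replace /d 60): {"d":60,"za":45}
Value at /d: 60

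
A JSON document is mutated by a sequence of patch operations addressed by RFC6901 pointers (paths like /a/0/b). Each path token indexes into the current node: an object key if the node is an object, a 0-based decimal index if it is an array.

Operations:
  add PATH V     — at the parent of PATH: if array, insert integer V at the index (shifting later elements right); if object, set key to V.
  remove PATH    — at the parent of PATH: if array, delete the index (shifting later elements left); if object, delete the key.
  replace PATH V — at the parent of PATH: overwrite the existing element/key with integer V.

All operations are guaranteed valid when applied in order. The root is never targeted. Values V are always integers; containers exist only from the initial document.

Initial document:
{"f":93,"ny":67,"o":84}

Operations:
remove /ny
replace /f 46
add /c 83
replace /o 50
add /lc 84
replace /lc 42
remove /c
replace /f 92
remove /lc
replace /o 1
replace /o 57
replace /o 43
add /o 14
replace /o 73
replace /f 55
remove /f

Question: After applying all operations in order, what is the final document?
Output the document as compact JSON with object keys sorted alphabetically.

Answer: {"o":73}

Derivation:
After op 1 (remove /ny): {"f":93,"o":84}
After op 2 (replace /f 46): {"f":46,"o":84}
After op 3 (add /c 83): {"c":83,"f":46,"o":84}
After op 4 (replace /o 50): {"c":83,"f":46,"o":50}
After op 5 (add /lc 84): {"c":83,"f":46,"lc":84,"o":50}
After op 6 (replace /lc 42): {"c":83,"f":46,"lc":42,"o":50}
After op 7 (remove /c): {"f":46,"lc":42,"o":50}
After op 8 (replace /f 92): {"f":92,"lc":42,"o":50}
After op 9 (remove /lc): {"f":92,"o":50}
After op 10 (replace /o 1): {"f":92,"o":1}
After op 11 (replace /o 57): {"f":92,"o":57}
After op 12 (replace /o 43): {"f":92,"o":43}
After op 13 (add /o 14): {"f":92,"o":14}
After op 14 (replace /o 73): {"f":92,"o":73}
After op 15 (replace /f 55): {"f":55,"o":73}
After op 16 (remove /f): {"o":73}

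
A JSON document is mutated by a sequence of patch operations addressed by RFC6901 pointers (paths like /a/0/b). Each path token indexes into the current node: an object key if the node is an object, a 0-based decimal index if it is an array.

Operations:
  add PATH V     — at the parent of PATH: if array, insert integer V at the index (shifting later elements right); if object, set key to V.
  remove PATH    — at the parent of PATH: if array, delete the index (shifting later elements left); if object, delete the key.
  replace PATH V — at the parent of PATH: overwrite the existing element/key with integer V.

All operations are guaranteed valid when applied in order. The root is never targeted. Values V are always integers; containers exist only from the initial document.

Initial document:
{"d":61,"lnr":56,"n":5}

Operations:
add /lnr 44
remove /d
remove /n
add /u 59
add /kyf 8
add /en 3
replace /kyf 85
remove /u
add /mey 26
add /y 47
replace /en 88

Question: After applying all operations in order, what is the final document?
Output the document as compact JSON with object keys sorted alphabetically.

After op 1 (add /lnr 44): {"d":61,"lnr":44,"n":5}
After op 2 (remove /d): {"lnr":44,"n":5}
After op 3 (remove /n): {"lnr":44}
After op 4 (add /u 59): {"lnr":44,"u":59}
After op 5 (add /kyf 8): {"kyf":8,"lnr":44,"u":59}
After op 6 (add /en 3): {"en":3,"kyf":8,"lnr":44,"u":59}
After op 7 (replace /kyf 85): {"en":3,"kyf":85,"lnr":44,"u":59}
After op 8 (remove /u): {"en":3,"kyf":85,"lnr":44}
After op 9 (add /mey 26): {"en":3,"kyf":85,"lnr":44,"mey":26}
After op 10 (add /y 47): {"en":3,"kyf":85,"lnr":44,"mey":26,"y":47}
After op 11 (replace /en 88): {"en":88,"kyf":85,"lnr":44,"mey":26,"y":47}

Answer: {"en":88,"kyf":85,"lnr":44,"mey":26,"y":47}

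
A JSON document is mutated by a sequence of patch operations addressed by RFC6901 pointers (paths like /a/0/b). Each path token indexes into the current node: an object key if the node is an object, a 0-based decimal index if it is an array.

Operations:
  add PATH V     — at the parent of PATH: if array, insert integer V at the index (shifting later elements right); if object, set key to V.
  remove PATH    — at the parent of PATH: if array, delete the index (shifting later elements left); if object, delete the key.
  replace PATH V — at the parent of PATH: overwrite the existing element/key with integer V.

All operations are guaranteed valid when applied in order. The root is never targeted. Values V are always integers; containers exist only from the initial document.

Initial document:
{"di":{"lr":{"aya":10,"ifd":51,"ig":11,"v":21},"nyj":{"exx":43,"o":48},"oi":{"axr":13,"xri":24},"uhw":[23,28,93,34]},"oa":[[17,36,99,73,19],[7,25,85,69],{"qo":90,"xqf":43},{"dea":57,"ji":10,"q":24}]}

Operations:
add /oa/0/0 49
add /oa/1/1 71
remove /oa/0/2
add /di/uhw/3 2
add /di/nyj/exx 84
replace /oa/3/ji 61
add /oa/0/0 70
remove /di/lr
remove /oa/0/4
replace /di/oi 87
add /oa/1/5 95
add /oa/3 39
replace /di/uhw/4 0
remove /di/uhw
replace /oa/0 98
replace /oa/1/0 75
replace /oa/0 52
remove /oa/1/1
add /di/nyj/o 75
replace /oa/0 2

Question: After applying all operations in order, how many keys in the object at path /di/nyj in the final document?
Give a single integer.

After op 1 (add /oa/0/0 49): {"di":{"lr":{"aya":10,"ifd":51,"ig":11,"v":21},"nyj":{"exx":43,"o":48},"oi":{"axr":13,"xri":24},"uhw":[23,28,93,34]},"oa":[[49,17,36,99,73,19],[7,25,85,69],{"qo":90,"xqf":43},{"dea":57,"ji":10,"q":24}]}
After op 2 (add /oa/1/1 71): {"di":{"lr":{"aya":10,"ifd":51,"ig":11,"v":21},"nyj":{"exx":43,"o":48},"oi":{"axr":13,"xri":24},"uhw":[23,28,93,34]},"oa":[[49,17,36,99,73,19],[7,71,25,85,69],{"qo":90,"xqf":43},{"dea":57,"ji":10,"q":24}]}
After op 3 (remove /oa/0/2): {"di":{"lr":{"aya":10,"ifd":51,"ig":11,"v":21},"nyj":{"exx":43,"o":48},"oi":{"axr":13,"xri":24},"uhw":[23,28,93,34]},"oa":[[49,17,99,73,19],[7,71,25,85,69],{"qo":90,"xqf":43},{"dea":57,"ji":10,"q":24}]}
After op 4 (add /di/uhw/3 2): {"di":{"lr":{"aya":10,"ifd":51,"ig":11,"v":21},"nyj":{"exx":43,"o":48},"oi":{"axr":13,"xri":24},"uhw":[23,28,93,2,34]},"oa":[[49,17,99,73,19],[7,71,25,85,69],{"qo":90,"xqf":43},{"dea":57,"ji":10,"q":24}]}
After op 5 (add /di/nyj/exx 84): {"di":{"lr":{"aya":10,"ifd":51,"ig":11,"v":21},"nyj":{"exx":84,"o":48},"oi":{"axr":13,"xri":24},"uhw":[23,28,93,2,34]},"oa":[[49,17,99,73,19],[7,71,25,85,69],{"qo":90,"xqf":43},{"dea":57,"ji":10,"q":24}]}
After op 6 (replace /oa/3/ji 61): {"di":{"lr":{"aya":10,"ifd":51,"ig":11,"v":21},"nyj":{"exx":84,"o":48},"oi":{"axr":13,"xri":24},"uhw":[23,28,93,2,34]},"oa":[[49,17,99,73,19],[7,71,25,85,69],{"qo":90,"xqf":43},{"dea":57,"ji":61,"q":24}]}
After op 7 (add /oa/0/0 70): {"di":{"lr":{"aya":10,"ifd":51,"ig":11,"v":21},"nyj":{"exx":84,"o":48},"oi":{"axr":13,"xri":24},"uhw":[23,28,93,2,34]},"oa":[[70,49,17,99,73,19],[7,71,25,85,69],{"qo":90,"xqf":43},{"dea":57,"ji":61,"q":24}]}
After op 8 (remove /di/lr): {"di":{"nyj":{"exx":84,"o":48},"oi":{"axr":13,"xri":24},"uhw":[23,28,93,2,34]},"oa":[[70,49,17,99,73,19],[7,71,25,85,69],{"qo":90,"xqf":43},{"dea":57,"ji":61,"q":24}]}
After op 9 (remove /oa/0/4): {"di":{"nyj":{"exx":84,"o":48},"oi":{"axr":13,"xri":24},"uhw":[23,28,93,2,34]},"oa":[[70,49,17,99,19],[7,71,25,85,69],{"qo":90,"xqf":43},{"dea":57,"ji":61,"q":24}]}
After op 10 (replace /di/oi 87): {"di":{"nyj":{"exx":84,"o":48},"oi":87,"uhw":[23,28,93,2,34]},"oa":[[70,49,17,99,19],[7,71,25,85,69],{"qo":90,"xqf":43},{"dea":57,"ji":61,"q":24}]}
After op 11 (add /oa/1/5 95): {"di":{"nyj":{"exx":84,"o":48},"oi":87,"uhw":[23,28,93,2,34]},"oa":[[70,49,17,99,19],[7,71,25,85,69,95],{"qo":90,"xqf":43},{"dea":57,"ji":61,"q":24}]}
After op 12 (add /oa/3 39): {"di":{"nyj":{"exx":84,"o":48},"oi":87,"uhw":[23,28,93,2,34]},"oa":[[70,49,17,99,19],[7,71,25,85,69,95],{"qo":90,"xqf":43},39,{"dea":57,"ji":61,"q":24}]}
After op 13 (replace /di/uhw/4 0): {"di":{"nyj":{"exx":84,"o":48},"oi":87,"uhw":[23,28,93,2,0]},"oa":[[70,49,17,99,19],[7,71,25,85,69,95],{"qo":90,"xqf":43},39,{"dea":57,"ji":61,"q":24}]}
After op 14 (remove /di/uhw): {"di":{"nyj":{"exx":84,"o":48},"oi":87},"oa":[[70,49,17,99,19],[7,71,25,85,69,95],{"qo":90,"xqf":43},39,{"dea":57,"ji":61,"q":24}]}
After op 15 (replace /oa/0 98): {"di":{"nyj":{"exx":84,"o":48},"oi":87},"oa":[98,[7,71,25,85,69,95],{"qo":90,"xqf":43},39,{"dea":57,"ji":61,"q":24}]}
After op 16 (replace /oa/1/0 75): {"di":{"nyj":{"exx":84,"o":48},"oi":87},"oa":[98,[75,71,25,85,69,95],{"qo":90,"xqf":43},39,{"dea":57,"ji":61,"q":24}]}
After op 17 (replace /oa/0 52): {"di":{"nyj":{"exx":84,"o":48},"oi":87},"oa":[52,[75,71,25,85,69,95],{"qo":90,"xqf":43},39,{"dea":57,"ji":61,"q":24}]}
After op 18 (remove /oa/1/1): {"di":{"nyj":{"exx":84,"o":48},"oi":87},"oa":[52,[75,25,85,69,95],{"qo":90,"xqf":43},39,{"dea":57,"ji":61,"q":24}]}
After op 19 (add /di/nyj/o 75): {"di":{"nyj":{"exx":84,"o":75},"oi":87},"oa":[52,[75,25,85,69,95],{"qo":90,"xqf":43},39,{"dea":57,"ji":61,"q":24}]}
After op 20 (replace /oa/0 2): {"di":{"nyj":{"exx":84,"o":75},"oi":87},"oa":[2,[75,25,85,69,95],{"qo":90,"xqf":43},39,{"dea":57,"ji":61,"q":24}]}
Size at path /di/nyj: 2

Answer: 2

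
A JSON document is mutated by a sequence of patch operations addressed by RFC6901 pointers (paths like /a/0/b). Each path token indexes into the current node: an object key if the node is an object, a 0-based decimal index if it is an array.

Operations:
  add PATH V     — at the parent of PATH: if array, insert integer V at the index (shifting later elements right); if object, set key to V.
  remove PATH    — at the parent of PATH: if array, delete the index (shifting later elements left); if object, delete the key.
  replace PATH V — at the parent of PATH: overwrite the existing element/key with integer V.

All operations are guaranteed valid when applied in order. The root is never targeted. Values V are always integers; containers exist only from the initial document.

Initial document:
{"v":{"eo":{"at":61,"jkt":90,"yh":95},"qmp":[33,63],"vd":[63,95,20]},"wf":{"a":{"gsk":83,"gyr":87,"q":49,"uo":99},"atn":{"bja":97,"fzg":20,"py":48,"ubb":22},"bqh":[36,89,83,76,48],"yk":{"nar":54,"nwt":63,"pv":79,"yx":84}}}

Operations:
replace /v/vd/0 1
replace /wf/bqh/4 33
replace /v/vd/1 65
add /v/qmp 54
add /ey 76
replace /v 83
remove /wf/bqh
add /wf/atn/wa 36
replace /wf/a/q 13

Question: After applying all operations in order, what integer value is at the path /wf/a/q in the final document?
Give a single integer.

Answer: 13

Derivation:
After op 1 (replace /v/vd/0 1): {"v":{"eo":{"at":61,"jkt":90,"yh":95},"qmp":[33,63],"vd":[1,95,20]},"wf":{"a":{"gsk":83,"gyr":87,"q":49,"uo":99},"atn":{"bja":97,"fzg":20,"py":48,"ubb":22},"bqh":[36,89,83,76,48],"yk":{"nar":54,"nwt":63,"pv":79,"yx":84}}}
After op 2 (replace /wf/bqh/4 33): {"v":{"eo":{"at":61,"jkt":90,"yh":95},"qmp":[33,63],"vd":[1,95,20]},"wf":{"a":{"gsk":83,"gyr":87,"q":49,"uo":99},"atn":{"bja":97,"fzg":20,"py":48,"ubb":22},"bqh":[36,89,83,76,33],"yk":{"nar":54,"nwt":63,"pv":79,"yx":84}}}
After op 3 (replace /v/vd/1 65): {"v":{"eo":{"at":61,"jkt":90,"yh":95},"qmp":[33,63],"vd":[1,65,20]},"wf":{"a":{"gsk":83,"gyr":87,"q":49,"uo":99},"atn":{"bja":97,"fzg":20,"py":48,"ubb":22},"bqh":[36,89,83,76,33],"yk":{"nar":54,"nwt":63,"pv":79,"yx":84}}}
After op 4 (add /v/qmp 54): {"v":{"eo":{"at":61,"jkt":90,"yh":95},"qmp":54,"vd":[1,65,20]},"wf":{"a":{"gsk":83,"gyr":87,"q":49,"uo":99},"atn":{"bja":97,"fzg":20,"py":48,"ubb":22},"bqh":[36,89,83,76,33],"yk":{"nar":54,"nwt":63,"pv":79,"yx":84}}}
After op 5 (add /ey 76): {"ey":76,"v":{"eo":{"at":61,"jkt":90,"yh":95},"qmp":54,"vd":[1,65,20]},"wf":{"a":{"gsk":83,"gyr":87,"q":49,"uo":99},"atn":{"bja":97,"fzg":20,"py":48,"ubb":22},"bqh":[36,89,83,76,33],"yk":{"nar":54,"nwt":63,"pv":79,"yx":84}}}
After op 6 (replace /v 83): {"ey":76,"v":83,"wf":{"a":{"gsk":83,"gyr":87,"q":49,"uo":99},"atn":{"bja":97,"fzg":20,"py":48,"ubb":22},"bqh":[36,89,83,76,33],"yk":{"nar":54,"nwt":63,"pv":79,"yx":84}}}
After op 7 (remove /wf/bqh): {"ey":76,"v":83,"wf":{"a":{"gsk":83,"gyr":87,"q":49,"uo":99},"atn":{"bja":97,"fzg":20,"py":48,"ubb":22},"yk":{"nar":54,"nwt":63,"pv":79,"yx":84}}}
After op 8 (add /wf/atn/wa 36): {"ey":76,"v":83,"wf":{"a":{"gsk":83,"gyr":87,"q":49,"uo":99},"atn":{"bja":97,"fzg":20,"py":48,"ubb":22,"wa":36},"yk":{"nar":54,"nwt":63,"pv":79,"yx":84}}}
After op 9 (replace /wf/a/q 13): {"ey":76,"v":83,"wf":{"a":{"gsk":83,"gyr":87,"q":13,"uo":99},"atn":{"bja":97,"fzg":20,"py":48,"ubb":22,"wa":36},"yk":{"nar":54,"nwt":63,"pv":79,"yx":84}}}
Value at /wf/a/q: 13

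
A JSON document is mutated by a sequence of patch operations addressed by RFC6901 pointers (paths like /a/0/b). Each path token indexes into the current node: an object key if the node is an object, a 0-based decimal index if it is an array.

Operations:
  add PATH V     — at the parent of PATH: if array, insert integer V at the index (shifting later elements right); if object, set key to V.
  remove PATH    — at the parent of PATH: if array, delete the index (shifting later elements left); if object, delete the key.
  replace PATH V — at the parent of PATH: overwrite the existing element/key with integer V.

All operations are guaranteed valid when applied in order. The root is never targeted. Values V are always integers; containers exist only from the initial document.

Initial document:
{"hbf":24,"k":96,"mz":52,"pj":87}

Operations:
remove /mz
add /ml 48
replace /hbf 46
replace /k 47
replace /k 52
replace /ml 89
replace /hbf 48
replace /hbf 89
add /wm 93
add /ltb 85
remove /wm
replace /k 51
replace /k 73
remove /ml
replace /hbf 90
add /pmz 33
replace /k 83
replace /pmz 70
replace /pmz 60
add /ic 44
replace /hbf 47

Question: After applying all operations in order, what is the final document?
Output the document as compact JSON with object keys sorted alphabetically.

Answer: {"hbf":47,"ic":44,"k":83,"ltb":85,"pj":87,"pmz":60}

Derivation:
After op 1 (remove /mz): {"hbf":24,"k":96,"pj":87}
After op 2 (add /ml 48): {"hbf":24,"k":96,"ml":48,"pj":87}
After op 3 (replace /hbf 46): {"hbf":46,"k":96,"ml":48,"pj":87}
After op 4 (replace /k 47): {"hbf":46,"k":47,"ml":48,"pj":87}
After op 5 (replace /k 52): {"hbf":46,"k":52,"ml":48,"pj":87}
After op 6 (replace /ml 89): {"hbf":46,"k":52,"ml":89,"pj":87}
After op 7 (replace /hbf 48): {"hbf":48,"k":52,"ml":89,"pj":87}
After op 8 (replace /hbf 89): {"hbf":89,"k":52,"ml":89,"pj":87}
After op 9 (add /wm 93): {"hbf":89,"k":52,"ml":89,"pj":87,"wm":93}
After op 10 (add /ltb 85): {"hbf":89,"k":52,"ltb":85,"ml":89,"pj":87,"wm":93}
After op 11 (remove /wm): {"hbf":89,"k":52,"ltb":85,"ml":89,"pj":87}
After op 12 (replace /k 51): {"hbf":89,"k":51,"ltb":85,"ml":89,"pj":87}
After op 13 (replace /k 73): {"hbf":89,"k":73,"ltb":85,"ml":89,"pj":87}
After op 14 (remove /ml): {"hbf":89,"k":73,"ltb":85,"pj":87}
After op 15 (replace /hbf 90): {"hbf":90,"k":73,"ltb":85,"pj":87}
After op 16 (add /pmz 33): {"hbf":90,"k":73,"ltb":85,"pj":87,"pmz":33}
After op 17 (replace /k 83): {"hbf":90,"k":83,"ltb":85,"pj":87,"pmz":33}
After op 18 (replace /pmz 70): {"hbf":90,"k":83,"ltb":85,"pj":87,"pmz":70}
After op 19 (replace /pmz 60): {"hbf":90,"k":83,"ltb":85,"pj":87,"pmz":60}
After op 20 (add /ic 44): {"hbf":90,"ic":44,"k":83,"ltb":85,"pj":87,"pmz":60}
After op 21 (replace /hbf 47): {"hbf":47,"ic":44,"k":83,"ltb":85,"pj":87,"pmz":60}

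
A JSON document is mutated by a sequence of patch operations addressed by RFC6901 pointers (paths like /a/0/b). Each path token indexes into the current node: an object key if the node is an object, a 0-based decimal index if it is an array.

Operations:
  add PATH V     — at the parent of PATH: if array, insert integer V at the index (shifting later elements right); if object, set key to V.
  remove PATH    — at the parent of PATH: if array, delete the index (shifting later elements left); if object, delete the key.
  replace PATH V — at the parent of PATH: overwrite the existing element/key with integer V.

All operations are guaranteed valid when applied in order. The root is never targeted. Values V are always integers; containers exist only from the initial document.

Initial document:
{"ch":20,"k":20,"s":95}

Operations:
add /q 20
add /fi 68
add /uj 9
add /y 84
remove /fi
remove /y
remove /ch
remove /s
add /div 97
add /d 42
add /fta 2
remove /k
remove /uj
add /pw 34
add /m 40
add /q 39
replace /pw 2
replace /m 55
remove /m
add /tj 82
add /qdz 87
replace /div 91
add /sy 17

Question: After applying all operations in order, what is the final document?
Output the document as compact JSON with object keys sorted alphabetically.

Answer: {"d":42,"div":91,"fta":2,"pw":2,"q":39,"qdz":87,"sy":17,"tj":82}

Derivation:
After op 1 (add /q 20): {"ch":20,"k":20,"q":20,"s":95}
After op 2 (add /fi 68): {"ch":20,"fi":68,"k":20,"q":20,"s":95}
After op 3 (add /uj 9): {"ch":20,"fi":68,"k":20,"q":20,"s":95,"uj":9}
After op 4 (add /y 84): {"ch":20,"fi":68,"k":20,"q":20,"s":95,"uj":9,"y":84}
After op 5 (remove /fi): {"ch":20,"k":20,"q":20,"s":95,"uj":9,"y":84}
After op 6 (remove /y): {"ch":20,"k":20,"q":20,"s":95,"uj":9}
After op 7 (remove /ch): {"k":20,"q":20,"s":95,"uj":9}
After op 8 (remove /s): {"k":20,"q":20,"uj":9}
After op 9 (add /div 97): {"div":97,"k":20,"q":20,"uj":9}
After op 10 (add /d 42): {"d":42,"div":97,"k":20,"q":20,"uj":9}
After op 11 (add /fta 2): {"d":42,"div":97,"fta":2,"k":20,"q":20,"uj":9}
After op 12 (remove /k): {"d":42,"div":97,"fta":2,"q":20,"uj":9}
After op 13 (remove /uj): {"d":42,"div":97,"fta":2,"q":20}
After op 14 (add /pw 34): {"d":42,"div":97,"fta":2,"pw":34,"q":20}
After op 15 (add /m 40): {"d":42,"div":97,"fta":2,"m":40,"pw":34,"q":20}
After op 16 (add /q 39): {"d":42,"div":97,"fta":2,"m":40,"pw":34,"q":39}
After op 17 (replace /pw 2): {"d":42,"div":97,"fta":2,"m":40,"pw":2,"q":39}
After op 18 (replace /m 55): {"d":42,"div":97,"fta":2,"m":55,"pw":2,"q":39}
After op 19 (remove /m): {"d":42,"div":97,"fta":2,"pw":2,"q":39}
After op 20 (add /tj 82): {"d":42,"div":97,"fta":2,"pw":2,"q":39,"tj":82}
After op 21 (add /qdz 87): {"d":42,"div":97,"fta":2,"pw":2,"q":39,"qdz":87,"tj":82}
After op 22 (replace /div 91): {"d":42,"div":91,"fta":2,"pw":2,"q":39,"qdz":87,"tj":82}
After op 23 (add /sy 17): {"d":42,"div":91,"fta":2,"pw":2,"q":39,"qdz":87,"sy":17,"tj":82}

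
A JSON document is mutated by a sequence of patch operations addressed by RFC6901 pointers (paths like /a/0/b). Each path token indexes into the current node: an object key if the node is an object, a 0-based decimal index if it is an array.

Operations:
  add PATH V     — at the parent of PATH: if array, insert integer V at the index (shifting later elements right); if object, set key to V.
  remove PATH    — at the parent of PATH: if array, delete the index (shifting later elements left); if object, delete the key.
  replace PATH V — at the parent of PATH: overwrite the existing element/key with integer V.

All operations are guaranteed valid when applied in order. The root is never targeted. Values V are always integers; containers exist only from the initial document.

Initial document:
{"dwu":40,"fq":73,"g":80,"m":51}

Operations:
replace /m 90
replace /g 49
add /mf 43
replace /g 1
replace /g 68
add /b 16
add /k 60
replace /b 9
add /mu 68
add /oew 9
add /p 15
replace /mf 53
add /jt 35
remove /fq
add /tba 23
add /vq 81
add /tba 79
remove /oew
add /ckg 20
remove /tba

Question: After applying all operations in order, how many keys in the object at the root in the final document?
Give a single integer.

After op 1 (replace /m 90): {"dwu":40,"fq":73,"g":80,"m":90}
After op 2 (replace /g 49): {"dwu":40,"fq":73,"g":49,"m":90}
After op 3 (add /mf 43): {"dwu":40,"fq":73,"g":49,"m":90,"mf":43}
After op 4 (replace /g 1): {"dwu":40,"fq":73,"g":1,"m":90,"mf":43}
After op 5 (replace /g 68): {"dwu":40,"fq":73,"g":68,"m":90,"mf":43}
After op 6 (add /b 16): {"b":16,"dwu":40,"fq":73,"g":68,"m":90,"mf":43}
After op 7 (add /k 60): {"b":16,"dwu":40,"fq":73,"g":68,"k":60,"m":90,"mf":43}
After op 8 (replace /b 9): {"b":9,"dwu":40,"fq":73,"g":68,"k":60,"m":90,"mf":43}
After op 9 (add /mu 68): {"b":9,"dwu":40,"fq":73,"g":68,"k":60,"m":90,"mf":43,"mu":68}
After op 10 (add /oew 9): {"b":9,"dwu":40,"fq":73,"g":68,"k":60,"m":90,"mf":43,"mu":68,"oew":9}
After op 11 (add /p 15): {"b":9,"dwu":40,"fq":73,"g":68,"k":60,"m":90,"mf":43,"mu":68,"oew":9,"p":15}
After op 12 (replace /mf 53): {"b":9,"dwu":40,"fq":73,"g":68,"k":60,"m":90,"mf":53,"mu":68,"oew":9,"p":15}
After op 13 (add /jt 35): {"b":9,"dwu":40,"fq":73,"g":68,"jt":35,"k":60,"m":90,"mf":53,"mu":68,"oew":9,"p":15}
After op 14 (remove /fq): {"b":9,"dwu":40,"g":68,"jt":35,"k":60,"m":90,"mf":53,"mu":68,"oew":9,"p":15}
After op 15 (add /tba 23): {"b":9,"dwu":40,"g":68,"jt":35,"k":60,"m":90,"mf":53,"mu":68,"oew":9,"p":15,"tba":23}
After op 16 (add /vq 81): {"b":9,"dwu":40,"g":68,"jt":35,"k":60,"m":90,"mf":53,"mu":68,"oew":9,"p":15,"tba":23,"vq":81}
After op 17 (add /tba 79): {"b":9,"dwu":40,"g":68,"jt":35,"k":60,"m":90,"mf":53,"mu":68,"oew":9,"p":15,"tba":79,"vq":81}
After op 18 (remove /oew): {"b":9,"dwu":40,"g":68,"jt":35,"k":60,"m":90,"mf":53,"mu":68,"p":15,"tba":79,"vq":81}
After op 19 (add /ckg 20): {"b":9,"ckg":20,"dwu":40,"g":68,"jt":35,"k":60,"m":90,"mf":53,"mu":68,"p":15,"tba":79,"vq":81}
After op 20 (remove /tba): {"b":9,"ckg":20,"dwu":40,"g":68,"jt":35,"k":60,"m":90,"mf":53,"mu":68,"p":15,"vq":81}
Size at the root: 11

Answer: 11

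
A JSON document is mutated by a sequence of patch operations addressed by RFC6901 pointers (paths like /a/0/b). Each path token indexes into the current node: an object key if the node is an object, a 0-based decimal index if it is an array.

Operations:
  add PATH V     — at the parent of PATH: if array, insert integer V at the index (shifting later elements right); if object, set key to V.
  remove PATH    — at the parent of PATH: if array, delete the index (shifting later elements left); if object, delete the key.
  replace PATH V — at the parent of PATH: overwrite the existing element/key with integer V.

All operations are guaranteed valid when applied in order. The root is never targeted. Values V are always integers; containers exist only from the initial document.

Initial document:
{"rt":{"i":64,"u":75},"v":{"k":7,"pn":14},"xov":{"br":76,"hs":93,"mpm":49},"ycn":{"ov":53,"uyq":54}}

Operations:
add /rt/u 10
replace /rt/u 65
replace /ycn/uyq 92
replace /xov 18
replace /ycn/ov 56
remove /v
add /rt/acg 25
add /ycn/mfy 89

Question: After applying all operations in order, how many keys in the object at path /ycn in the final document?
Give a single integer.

After op 1 (add /rt/u 10): {"rt":{"i":64,"u":10},"v":{"k":7,"pn":14},"xov":{"br":76,"hs":93,"mpm":49},"ycn":{"ov":53,"uyq":54}}
After op 2 (replace /rt/u 65): {"rt":{"i":64,"u":65},"v":{"k":7,"pn":14},"xov":{"br":76,"hs":93,"mpm":49},"ycn":{"ov":53,"uyq":54}}
After op 3 (replace /ycn/uyq 92): {"rt":{"i":64,"u":65},"v":{"k":7,"pn":14},"xov":{"br":76,"hs":93,"mpm":49},"ycn":{"ov":53,"uyq":92}}
After op 4 (replace /xov 18): {"rt":{"i":64,"u":65},"v":{"k":7,"pn":14},"xov":18,"ycn":{"ov":53,"uyq":92}}
After op 5 (replace /ycn/ov 56): {"rt":{"i":64,"u":65},"v":{"k":7,"pn":14},"xov":18,"ycn":{"ov":56,"uyq":92}}
After op 6 (remove /v): {"rt":{"i":64,"u":65},"xov":18,"ycn":{"ov":56,"uyq":92}}
After op 7 (add /rt/acg 25): {"rt":{"acg":25,"i":64,"u":65},"xov":18,"ycn":{"ov":56,"uyq":92}}
After op 8 (add /ycn/mfy 89): {"rt":{"acg":25,"i":64,"u":65},"xov":18,"ycn":{"mfy":89,"ov":56,"uyq":92}}
Size at path /ycn: 3

Answer: 3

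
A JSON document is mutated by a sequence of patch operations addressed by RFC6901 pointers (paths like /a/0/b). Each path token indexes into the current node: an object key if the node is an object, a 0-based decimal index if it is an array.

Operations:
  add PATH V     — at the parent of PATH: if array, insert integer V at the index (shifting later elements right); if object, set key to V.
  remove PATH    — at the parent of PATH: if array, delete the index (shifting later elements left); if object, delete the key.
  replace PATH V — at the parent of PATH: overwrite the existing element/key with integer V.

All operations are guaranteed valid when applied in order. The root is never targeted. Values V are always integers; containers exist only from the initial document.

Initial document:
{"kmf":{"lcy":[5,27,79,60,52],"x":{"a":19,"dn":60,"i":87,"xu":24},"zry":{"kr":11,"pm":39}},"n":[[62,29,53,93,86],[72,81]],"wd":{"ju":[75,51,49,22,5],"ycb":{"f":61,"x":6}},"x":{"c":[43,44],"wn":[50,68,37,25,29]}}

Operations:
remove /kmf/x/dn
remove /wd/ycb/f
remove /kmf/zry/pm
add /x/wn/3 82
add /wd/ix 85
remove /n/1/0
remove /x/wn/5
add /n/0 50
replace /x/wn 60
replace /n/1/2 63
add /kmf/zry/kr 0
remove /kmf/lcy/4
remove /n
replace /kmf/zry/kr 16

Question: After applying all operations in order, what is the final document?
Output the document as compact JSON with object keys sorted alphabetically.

Answer: {"kmf":{"lcy":[5,27,79,60],"x":{"a":19,"i":87,"xu":24},"zry":{"kr":16}},"wd":{"ix":85,"ju":[75,51,49,22,5],"ycb":{"x":6}},"x":{"c":[43,44],"wn":60}}

Derivation:
After op 1 (remove /kmf/x/dn): {"kmf":{"lcy":[5,27,79,60,52],"x":{"a":19,"i":87,"xu":24},"zry":{"kr":11,"pm":39}},"n":[[62,29,53,93,86],[72,81]],"wd":{"ju":[75,51,49,22,5],"ycb":{"f":61,"x":6}},"x":{"c":[43,44],"wn":[50,68,37,25,29]}}
After op 2 (remove /wd/ycb/f): {"kmf":{"lcy":[5,27,79,60,52],"x":{"a":19,"i":87,"xu":24},"zry":{"kr":11,"pm":39}},"n":[[62,29,53,93,86],[72,81]],"wd":{"ju":[75,51,49,22,5],"ycb":{"x":6}},"x":{"c":[43,44],"wn":[50,68,37,25,29]}}
After op 3 (remove /kmf/zry/pm): {"kmf":{"lcy":[5,27,79,60,52],"x":{"a":19,"i":87,"xu":24},"zry":{"kr":11}},"n":[[62,29,53,93,86],[72,81]],"wd":{"ju":[75,51,49,22,5],"ycb":{"x":6}},"x":{"c":[43,44],"wn":[50,68,37,25,29]}}
After op 4 (add /x/wn/3 82): {"kmf":{"lcy":[5,27,79,60,52],"x":{"a":19,"i":87,"xu":24},"zry":{"kr":11}},"n":[[62,29,53,93,86],[72,81]],"wd":{"ju":[75,51,49,22,5],"ycb":{"x":6}},"x":{"c":[43,44],"wn":[50,68,37,82,25,29]}}
After op 5 (add /wd/ix 85): {"kmf":{"lcy":[5,27,79,60,52],"x":{"a":19,"i":87,"xu":24},"zry":{"kr":11}},"n":[[62,29,53,93,86],[72,81]],"wd":{"ix":85,"ju":[75,51,49,22,5],"ycb":{"x":6}},"x":{"c":[43,44],"wn":[50,68,37,82,25,29]}}
After op 6 (remove /n/1/0): {"kmf":{"lcy":[5,27,79,60,52],"x":{"a":19,"i":87,"xu":24},"zry":{"kr":11}},"n":[[62,29,53,93,86],[81]],"wd":{"ix":85,"ju":[75,51,49,22,5],"ycb":{"x":6}},"x":{"c":[43,44],"wn":[50,68,37,82,25,29]}}
After op 7 (remove /x/wn/5): {"kmf":{"lcy":[5,27,79,60,52],"x":{"a":19,"i":87,"xu":24},"zry":{"kr":11}},"n":[[62,29,53,93,86],[81]],"wd":{"ix":85,"ju":[75,51,49,22,5],"ycb":{"x":6}},"x":{"c":[43,44],"wn":[50,68,37,82,25]}}
After op 8 (add /n/0 50): {"kmf":{"lcy":[5,27,79,60,52],"x":{"a":19,"i":87,"xu":24},"zry":{"kr":11}},"n":[50,[62,29,53,93,86],[81]],"wd":{"ix":85,"ju":[75,51,49,22,5],"ycb":{"x":6}},"x":{"c":[43,44],"wn":[50,68,37,82,25]}}
After op 9 (replace /x/wn 60): {"kmf":{"lcy":[5,27,79,60,52],"x":{"a":19,"i":87,"xu":24},"zry":{"kr":11}},"n":[50,[62,29,53,93,86],[81]],"wd":{"ix":85,"ju":[75,51,49,22,5],"ycb":{"x":6}},"x":{"c":[43,44],"wn":60}}
After op 10 (replace /n/1/2 63): {"kmf":{"lcy":[5,27,79,60,52],"x":{"a":19,"i":87,"xu":24},"zry":{"kr":11}},"n":[50,[62,29,63,93,86],[81]],"wd":{"ix":85,"ju":[75,51,49,22,5],"ycb":{"x":6}},"x":{"c":[43,44],"wn":60}}
After op 11 (add /kmf/zry/kr 0): {"kmf":{"lcy":[5,27,79,60,52],"x":{"a":19,"i":87,"xu":24},"zry":{"kr":0}},"n":[50,[62,29,63,93,86],[81]],"wd":{"ix":85,"ju":[75,51,49,22,5],"ycb":{"x":6}},"x":{"c":[43,44],"wn":60}}
After op 12 (remove /kmf/lcy/4): {"kmf":{"lcy":[5,27,79,60],"x":{"a":19,"i":87,"xu":24},"zry":{"kr":0}},"n":[50,[62,29,63,93,86],[81]],"wd":{"ix":85,"ju":[75,51,49,22,5],"ycb":{"x":6}},"x":{"c":[43,44],"wn":60}}
After op 13 (remove /n): {"kmf":{"lcy":[5,27,79,60],"x":{"a":19,"i":87,"xu":24},"zry":{"kr":0}},"wd":{"ix":85,"ju":[75,51,49,22,5],"ycb":{"x":6}},"x":{"c":[43,44],"wn":60}}
After op 14 (replace /kmf/zry/kr 16): {"kmf":{"lcy":[5,27,79,60],"x":{"a":19,"i":87,"xu":24},"zry":{"kr":16}},"wd":{"ix":85,"ju":[75,51,49,22,5],"ycb":{"x":6}},"x":{"c":[43,44],"wn":60}}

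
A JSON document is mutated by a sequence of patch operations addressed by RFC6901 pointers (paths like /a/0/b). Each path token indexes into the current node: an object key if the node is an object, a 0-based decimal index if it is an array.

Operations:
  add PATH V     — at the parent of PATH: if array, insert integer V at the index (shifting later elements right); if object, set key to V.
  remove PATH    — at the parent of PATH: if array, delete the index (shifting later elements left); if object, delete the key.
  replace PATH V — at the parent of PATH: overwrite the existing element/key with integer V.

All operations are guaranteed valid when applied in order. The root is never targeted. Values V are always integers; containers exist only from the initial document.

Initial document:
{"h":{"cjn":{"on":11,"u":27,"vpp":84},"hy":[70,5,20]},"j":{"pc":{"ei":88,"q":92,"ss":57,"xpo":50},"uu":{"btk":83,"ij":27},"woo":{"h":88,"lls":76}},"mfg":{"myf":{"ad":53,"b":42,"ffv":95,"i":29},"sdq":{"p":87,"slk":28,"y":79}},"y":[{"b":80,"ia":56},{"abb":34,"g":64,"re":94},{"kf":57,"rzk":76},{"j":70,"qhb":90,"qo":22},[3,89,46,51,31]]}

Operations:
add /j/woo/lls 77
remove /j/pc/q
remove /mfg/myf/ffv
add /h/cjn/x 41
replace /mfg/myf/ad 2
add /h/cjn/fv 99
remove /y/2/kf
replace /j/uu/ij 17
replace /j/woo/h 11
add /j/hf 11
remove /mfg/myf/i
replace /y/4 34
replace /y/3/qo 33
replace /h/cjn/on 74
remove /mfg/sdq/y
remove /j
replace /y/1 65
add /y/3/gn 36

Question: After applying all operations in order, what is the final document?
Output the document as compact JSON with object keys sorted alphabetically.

Answer: {"h":{"cjn":{"fv":99,"on":74,"u":27,"vpp":84,"x":41},"hy":[70,5,20]},"mfg":{"myf":{"ad":2,"b":42},"sdq":{"p":87,"slk":28}},"y":[{"b":80,"ia":56},65,{"rzk":76},{"gn":36,"j":70,"qhb":90,"qo":33},34]}

Derivation:
After op 1 (add /j/woo/lls 77): {"h":{"cjn":{"on":11,"u":27,"vpp":84},"hy":[70,5,20]},"j":{"pc":{"ei":88,"q":92,"ss":57,"xpo":50},"uu":{"btk":83,"ij":27},"woo":{"h":88,"lls":77}},"mfg":{"myf":{"ad":53,"b":42,"ffv":95,"i":29},"sdq":{"p":87,"slk":28,"y":79}},"y":[{"b":80,"ia":56},{"abb":34,"g":64,"re":94},{"kf":57,"rzk":76},{"j":70,"qhb":90,"qo":22},[3,89,46,51,31]]}
After op 2 (remove /j/pc/q): {"h":{"cjn":{"on":11,"u":27,"vpp":84},"hy":[70,5,20]},"j":{"pc":{"ei":88,"ss":57,"xpo":50},"uu":{"btk":83,"ij":27},"woo":{"h":88,"lls":77}},"mfg":{"myf":{"ad":53,"b":42,"ffv":95,"i":29},"sdq":{"p":87,"slk":28,"y":79}},"y":[{"b":80,"ia":56},{"abb":34,"g":64,"re":94},{"kf":57,"rzk":76},{"j":70,"qhb":90,"qo":22},[3,89,46,51,31]]}
After op 3 (remove /mfg/myf/ffv): {"h":{"cjn":{"on":11,"u":27,"vpp":84},"hy":[70,5,20]},"j":{"pc":{"ei":88,"ss":57,"xpo":50},"uu":{"btk":83,"ij":27},"woo":{"h":88,"lls":77}},"mfg":{"myf":{"ad":53,"b":42,"i":29},"sdq":{"p":87,"slk":28,"y":79}},"y":[{"b":80,"ia":56},{"abb":34,"g":64,"re":94},{"kf":57,"rzk":76},{"j":70,"qhb":90,"qo":22},[3,89,46,51,31]]}
After op 4 (add /h/cjn/x 41): {"h":{"cjn":{"on":11,"u":27,"vpp":84,"x":41},"hy":[70,5,20]},"j":{"pc":{"ei":88,"ss":57,"xpo":50},"uu":{"btk":83,"ij":27},"woo":{"h":88,"lls":77}},"mfg":{"myf":{"ad":53,"b":42,"i":29},"sdq":{"p":87,"slk":28,"y":79}},"y":[{"b":80,"ia":56},{"abb":34,"g":64,"re":94},{"kf":57,"rzk":76},{"j":70,"qhb":90,"qo":22},[3,89,46,51,31]]}
After op 5 (replace /mfg/myf/ad 2): {"h":{"cjn":{"on":11,"u":27,"vpp":84,"x":41},"hy":[70,5,20]},"j":{"pc":{"ei":88,"ss":57,"xpo":50},"uu":{"btk":83,"ij":27},"woo":{"h":88,"lls":77}},"mfg":{"myf":{"ad":2,"b":42,"i":29},"sdq":{"p":87,"slk":28,"y":79}},"y":[{"b":80,"ia":56},{"abb":34,"g":64,"re":94},{"kf":57,"rzk":76},{"j":70,"qhb":90,"qo":22},[3,89,46,51,31]]}
After op 6 (add /h/cjn/fv 99): {"h":{"cjn":{"fv":99,"on":11,"u":27,"vpp":84,"x":41},"hy":[70,5,20]},"j":{"pc":{"ei":88,"ss":57,"xpo":50},"uu":{"btk":83,"ij":27},"woo":{"h":88,"lls":77}},"mfg":{"myf":{"ad":2,"b":42,"i":29},"sdq":{"p":87,"slk":28,"y":79}},"y":[{"b":80,"ia":56},{"abb":34,"g":64,"re":94},{"kf":57,"rzk":76},{"j":70,"qhb":90,"qo":22},[3,89,46,51,31]]}
After op 7 (remove /y/2/kf): {"h":{"cjn":{"fv":99,"on":11,"u":27,"vpp":84,"x":41},"hy":[70,5,20]},"j":{"pc":{"ei":88,"ss":57,"xpo":50},"uu":{"btk":83,"ij":27},"woo":{"h":88,"lls":77}},"mfg":{"myf":{"ad":2,"b":42,"i":29},"sdq":{"p":87,"slk":28,"y":79}},"y":[{"b":80,"ia":56},{"abb":34,"g":64,"re":94},{"rzk":76},{"j":70,"qhb":90,"qo":22},[3,89,46,51,31]]}
After op 8 (replace /j/uu/ij 17): {"h":{"cjn":{"fv":99,"on":11,"u":27,"vpp":84,"x":41},"hy":[70,5,20]},"j":{"pc":{"ei":88,"ss":57,"xpo":50},"uu":{"btk":83,"ij":17},"woo":{"h":88,"lls":77}},"mfg":{"myf":{"ad":2,"b":42,"i":29},"sdq":{"p":87,"slk":28,"y":79}},"y":[{"b":80,"ia":56},{"abb":34,"g":64,"re":94},{"rzk":76},{"j":70,"qhb":90,"qo":22},[3,89,46,51,31]]}
After op 9 (replace /j/woo/h 11): {"h":{"cjn":{"fv":99,"on":11,"u":27,"vpp":84,"x":41},"hy":[70,5,20]},"j":{"pc":{"ei":88,"ss":57,"xpo":50},"uu":{"btk":83,"ij":17},"woo":{"h":11,"lls":77}},"mfg":{"myf":{"ad":2,"b":42,"i":29},"sdq":{"p":87,"slk":28,"y":79}},"y":[{"b":80,"ia":56},{"abb":34,"g":64,"re":94},{"rzk":76},{"j":70,"qhb":90,"qo":22},[3,89,46,51,31]]}
After op 10 (add /j/hf 11): {"h":{"cjn":{"fv":99,"on":11,"u":27,"vpp":84,"x":41},"hy":[70,5,20]},"j":{"hf":11,"pc":{"ei":88,"ss":57,"xpo":50},"uu":{"btk":83,"ij":17},"woo":{"h":11,"lls":77}},"mfg":{"myf":{"ad":2,"b":42,"i":29},"sdq":{"p":87,"slk":28,"y":79}},"y":[{"b":80,"ia":56},{"abb":34,"g":64,"re":94},{"rzk":76},{"j":70,"qhb":90,"qo":22},[3,89,46,51,31]]}
After op 11 (remove /mfg/myf/i): {"h":{"cjn":{"fv":99,"on":11,"u":27,"vpp":84,"x":41},"hy":[70,5,20]},"j":{"hf":11,"pc":{"ei":88,"ss":57,"xpo":50},"uu":{"btk":83,"ij":17},"woo":{"h":11,"lls":77}},"mfg":{"myf":{"ad":2,"b":42},"sdq":{"p":87,"slk":28,"y":79}},"y":[{"b":80,"ia":56},{"abb":34,"g":64,"re":94},{"rzk":76},{"j":70,"qhb":90,"qo":22},[3,89,46,51,31]]}
After op 12 (replace /y/4 34): {"h":{"cjn":{"fv":99,"on":11,"u":27,"vpp":84,"x":41},"hy":[70,5,20]},"j":{"hf":11,"pc":{"ei":88,"ss":57,"xpo":50},"uu":{"btk":83,"ij":17},"woo":{"h":11,"lls":77}},"mfg":{"myf":{"ad":2,"b":42},"sdq":{"p":87,"slk":28,"y":79}},"y":[{"b":80,"ia":56},{"abb":34,"g":64,"re":94},{"rzk":76},{"j":70,"qhb":90,"qo":22},34]}
After op 13 (replace /y/3/qo 33): {"h":{"cjn":{"fv":99,"on":11,"u":27,"vpp":84,"x":41},"hy":[70,5,20]},"j":{"hf":11,"pc":{"ei":88,"ss":57,"xpo":50},"uu":{"btk":83,"ij":17},"woo":{"h":11,"lls":77}},"mfg":{"myf":{"ad":2,"b":42},"sdq":{"p":87,"slk":28,"y":79}},"y":[{"b":80,"ia":56},{"abb":34,"g":64,"re":94},{"rzk":76},{"j":70,"qhb":90,"qo":33},34]}
After op 14 (replace /h/cjn/on 74): {"h":{"cjn":{"fv":99,"on":74,"u":27,"vpp":84,"x":41},"hy":[70,5,20]},"j":{"hf":11,"pc":{"ei":88,"ss":57,"xpo":50},"uu":{"btk":83,"ij":17},"woo":{"h":11,"lls":77}},"mfg":{"myf":{"ad":2,"b":42},"sdq":{"p":87,"slk":28,"y":79}},"y":[{"b":80,"ia":56},{"abb":34,"g":64,"re":94},{"rzk":76},{"j":70,"qhb":90,"qo":33},34]}
After op 15 (remove /mfg/sdq/y): {"h":{"cjn":{"fv":99,"on":74,"u":27,"vpp":84,"x":41},"hy":[70,5,20]},"j":{"hf":11,"pc":{"ei":88,"ss":57,"xpo":50},"uu":{"btk":83,"ij":17},"woo":{"h":11,"lls":77}},"mfg":{"myf":{"ad":2,"b":42},"sdq":{"p":87,"slk":28}},"y":[{"b":80,"ia":56},{"abb":34,"g":64,"re":94},{"rzk":76},{"j":70,"qhb":90,"qo":33},34]}
After op 16 (remove /j): {"h":{"cjn":{"fv":99,"on":74,"u":27,"vpp":84,"x":41},"hy":[70,5,20]},"mfg":{"myf":{"ad":2,"b":42},"sdq":{"p":87,"slk":28}},"y":[{"b":80,"ia":56},{"abb":34,"g":64,"re":94},{"rzk":76},{"j":70,"qhb":90,"qo":33},34]}
After op 17 (replace /y/1 65): {"h":{"cjn":{"fv":99,"on":74,"u":27,"vpp":84,"x":41},"hy":[70,5,20]},"mfg":{"myf":{"ad":2,"b":42},"sdq":{"p":87,"slk":28}},"y":[{"b":80,"ia":56},65,{"rzk":76},{"j":70,"qhb":90,"qo":33},34]}
After op 18 (add /y/3/gn 36): {"h":{"cjn":{"fv":99,"on":74,"u":27,"vpp":84,"x":41},"hy":[70,5,20]},"mfg":{"myf":{"ad":2,"b":42},"sdq":{"p":87,"slk":28}},"y":[{"b":80,"ia":56},65,{"rzk":76},{"gn":36,"j":70,"qhb":90,"qo":33},34]}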